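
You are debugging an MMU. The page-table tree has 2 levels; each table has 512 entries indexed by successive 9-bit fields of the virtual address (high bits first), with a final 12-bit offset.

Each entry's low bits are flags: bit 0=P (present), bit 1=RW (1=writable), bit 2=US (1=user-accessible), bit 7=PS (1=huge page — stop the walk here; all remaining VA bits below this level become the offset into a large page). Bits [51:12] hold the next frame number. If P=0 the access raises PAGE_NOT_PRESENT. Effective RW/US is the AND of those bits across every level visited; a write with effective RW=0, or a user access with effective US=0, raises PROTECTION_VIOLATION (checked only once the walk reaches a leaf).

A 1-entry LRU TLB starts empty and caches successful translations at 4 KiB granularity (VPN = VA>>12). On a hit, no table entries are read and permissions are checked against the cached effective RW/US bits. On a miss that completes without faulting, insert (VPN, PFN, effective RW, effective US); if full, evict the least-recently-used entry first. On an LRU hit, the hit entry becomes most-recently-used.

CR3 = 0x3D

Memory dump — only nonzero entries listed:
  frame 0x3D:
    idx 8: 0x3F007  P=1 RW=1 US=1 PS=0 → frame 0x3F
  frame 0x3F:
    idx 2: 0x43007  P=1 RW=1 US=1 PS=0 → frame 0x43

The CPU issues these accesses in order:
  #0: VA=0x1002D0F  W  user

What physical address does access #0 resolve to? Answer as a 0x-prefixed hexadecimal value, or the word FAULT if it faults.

Walk each access:
#0 VA=0x1002D0F (w,user):
  L0: frame=0x3D idx=8 entry=0x3F007 [P=1 RW=1 US=1 PS=0]
  L1: frame=0x3F idx=2 entry=0x43007 [P=1 RW=1 US=1 PS=0]
  → PA=0x43D0F  (2 entries read)

Access #0 PA: 0x43D0F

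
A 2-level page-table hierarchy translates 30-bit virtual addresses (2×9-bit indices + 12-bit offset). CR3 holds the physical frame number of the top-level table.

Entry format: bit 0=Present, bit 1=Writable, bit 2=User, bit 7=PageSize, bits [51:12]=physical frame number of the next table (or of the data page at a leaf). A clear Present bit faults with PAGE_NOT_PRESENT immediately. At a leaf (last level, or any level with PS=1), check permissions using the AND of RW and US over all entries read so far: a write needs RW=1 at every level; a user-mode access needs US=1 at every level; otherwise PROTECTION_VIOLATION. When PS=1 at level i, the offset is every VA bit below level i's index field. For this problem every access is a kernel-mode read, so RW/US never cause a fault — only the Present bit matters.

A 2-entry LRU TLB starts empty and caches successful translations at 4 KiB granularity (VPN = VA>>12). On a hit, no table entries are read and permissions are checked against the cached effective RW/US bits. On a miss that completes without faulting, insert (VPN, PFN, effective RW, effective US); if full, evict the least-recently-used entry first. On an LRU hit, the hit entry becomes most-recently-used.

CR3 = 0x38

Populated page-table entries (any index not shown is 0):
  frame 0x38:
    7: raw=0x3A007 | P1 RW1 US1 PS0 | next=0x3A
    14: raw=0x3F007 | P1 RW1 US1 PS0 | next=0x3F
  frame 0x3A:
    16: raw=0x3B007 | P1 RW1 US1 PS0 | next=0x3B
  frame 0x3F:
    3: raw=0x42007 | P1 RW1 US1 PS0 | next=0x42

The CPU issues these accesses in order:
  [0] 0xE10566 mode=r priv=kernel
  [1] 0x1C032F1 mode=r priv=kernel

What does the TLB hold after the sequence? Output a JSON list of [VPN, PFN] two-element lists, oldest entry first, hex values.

Walk each access:
#0 VA=0xE10566 (r,kernel):
  L0: frame=0x38 idx=7 entry=0x3A007 [P=1 RW=1 US=1 PS=0]
  L1: frame=0x3A idx=16 entry=0x3B007 [P=1 RW=1 US=1 PS=0]
  → PA=0x3B566  (2 entries read)
#1 VA=0x1C032F1 (r,kernel):
  L0: frame=0x38 idx=14 entry=0x3F007 [P=1 RW=1 US=1 PS=0]
  L1: frame=0x3F idx=3 entry=0x42007 [P=1 RW=1 US=1 PS=0]
  → PA=0x422F1  (2 entries read)

TLB: [["0xE10", "0x3B"], ["0x1C03", "0x42"]]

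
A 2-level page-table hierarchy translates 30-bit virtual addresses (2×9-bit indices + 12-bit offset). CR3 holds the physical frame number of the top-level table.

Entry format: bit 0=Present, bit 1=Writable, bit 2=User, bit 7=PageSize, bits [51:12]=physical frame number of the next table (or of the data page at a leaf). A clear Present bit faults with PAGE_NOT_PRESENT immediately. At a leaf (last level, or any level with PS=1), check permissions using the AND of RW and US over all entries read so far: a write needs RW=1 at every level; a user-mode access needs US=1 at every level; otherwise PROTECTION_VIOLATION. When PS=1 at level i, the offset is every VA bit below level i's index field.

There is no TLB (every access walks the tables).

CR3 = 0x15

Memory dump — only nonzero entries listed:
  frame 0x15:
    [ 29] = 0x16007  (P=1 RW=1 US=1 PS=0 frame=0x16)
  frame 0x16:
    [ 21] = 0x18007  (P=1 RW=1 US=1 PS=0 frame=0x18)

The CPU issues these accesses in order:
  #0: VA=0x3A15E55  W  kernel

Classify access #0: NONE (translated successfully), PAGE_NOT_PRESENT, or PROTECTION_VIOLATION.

Trace:
#0 VA=0x3A15E55 (w,kernel):
  [0] read 0x15 idx=29: raw=0x16007 flags P=1 W=1 U=1 S=0
  [1] read 0x16 idx=21: raw=0x18007 flags P=1 W=1 U=1 S=0
  ✓ 0x18E55  — 2 lookups

Access #0 fault: NONE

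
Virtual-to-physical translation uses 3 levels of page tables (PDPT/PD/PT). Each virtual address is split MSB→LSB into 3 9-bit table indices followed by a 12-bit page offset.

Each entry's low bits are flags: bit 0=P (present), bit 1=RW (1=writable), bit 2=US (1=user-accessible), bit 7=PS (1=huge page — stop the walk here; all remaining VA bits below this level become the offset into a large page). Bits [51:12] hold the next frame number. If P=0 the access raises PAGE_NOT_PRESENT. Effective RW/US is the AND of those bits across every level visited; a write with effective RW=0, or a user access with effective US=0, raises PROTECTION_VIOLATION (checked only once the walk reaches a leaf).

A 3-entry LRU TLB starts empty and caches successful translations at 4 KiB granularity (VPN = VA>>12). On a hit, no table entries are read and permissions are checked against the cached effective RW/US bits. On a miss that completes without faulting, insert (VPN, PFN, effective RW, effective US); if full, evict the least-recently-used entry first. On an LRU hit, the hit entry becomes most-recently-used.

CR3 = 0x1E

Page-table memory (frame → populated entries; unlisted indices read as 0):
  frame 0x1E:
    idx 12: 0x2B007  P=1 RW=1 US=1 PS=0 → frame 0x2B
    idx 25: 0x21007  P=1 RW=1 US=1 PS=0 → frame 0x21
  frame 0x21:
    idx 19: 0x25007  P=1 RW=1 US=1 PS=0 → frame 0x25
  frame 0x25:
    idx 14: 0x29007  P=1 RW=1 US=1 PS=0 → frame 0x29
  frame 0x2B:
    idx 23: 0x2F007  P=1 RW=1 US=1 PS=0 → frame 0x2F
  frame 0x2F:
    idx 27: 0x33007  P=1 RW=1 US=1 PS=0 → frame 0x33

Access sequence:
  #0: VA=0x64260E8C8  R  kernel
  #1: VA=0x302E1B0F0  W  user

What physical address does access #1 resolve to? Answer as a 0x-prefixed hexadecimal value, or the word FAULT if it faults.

Per-access translation:
#0 VA=0x64260E8C8 (r,kernel):
  [0] read 0x1E idx=25: raw=0x21007 flags P=1 W=1 U=1 S=0
  [1] read 0x21 idx=19: raw=0x25007 flags P=1 W=1 U=1 S=0
  [2] read 0x25 idx=14: raw=0x29007 flags P=1 W=1 U=1 S=0
  → PA=0x298C8  (3 entries read)
#1 VA=0x302E1B0F0 (w,user):
  [0] read 0x1E idx=12: raw=0x2B007 flags P=1 W=1 U=1 S=0
  [1] read 0x2B idx=23: raw=0x2F007 flags P=1 W=1 U=1 S=0
  [2] read 0x2F idx=27: raw=0x33007 flags P=1 W=1 U=1 S=0
  → PA=0x330F0  (3 entries read)

Access #1 PA: 0x330F0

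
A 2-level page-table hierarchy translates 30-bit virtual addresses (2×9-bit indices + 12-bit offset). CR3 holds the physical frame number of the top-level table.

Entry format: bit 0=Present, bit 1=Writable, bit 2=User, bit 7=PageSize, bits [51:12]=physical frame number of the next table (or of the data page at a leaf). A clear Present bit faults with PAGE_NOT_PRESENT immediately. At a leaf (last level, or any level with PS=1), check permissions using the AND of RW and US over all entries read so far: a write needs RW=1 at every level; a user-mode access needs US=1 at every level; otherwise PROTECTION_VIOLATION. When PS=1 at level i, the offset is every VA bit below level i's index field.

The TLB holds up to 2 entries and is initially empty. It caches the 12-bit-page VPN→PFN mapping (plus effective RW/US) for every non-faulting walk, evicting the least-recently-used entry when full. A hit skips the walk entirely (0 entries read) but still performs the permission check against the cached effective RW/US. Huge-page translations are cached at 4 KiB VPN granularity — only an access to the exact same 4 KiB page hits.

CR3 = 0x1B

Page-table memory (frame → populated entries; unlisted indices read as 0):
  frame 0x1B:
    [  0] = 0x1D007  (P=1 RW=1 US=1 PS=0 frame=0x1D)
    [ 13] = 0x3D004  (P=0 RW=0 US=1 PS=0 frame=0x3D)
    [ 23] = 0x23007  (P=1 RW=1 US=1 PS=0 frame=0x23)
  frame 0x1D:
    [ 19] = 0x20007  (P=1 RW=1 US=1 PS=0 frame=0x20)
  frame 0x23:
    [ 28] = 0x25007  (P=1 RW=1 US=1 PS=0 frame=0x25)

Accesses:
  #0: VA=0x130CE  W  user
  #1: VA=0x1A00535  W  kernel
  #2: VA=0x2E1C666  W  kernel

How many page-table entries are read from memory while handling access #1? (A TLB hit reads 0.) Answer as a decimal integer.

Trace:
#0 VA=0x130CE (w,user):
  lvl0: tbl 0x1B, slot 0 ⇒ 0x1D007 (P1/RW1/US1/PS0)
  lvl1: tbl 0x1D, slot 19 ⇒ 0x20007 (P1/RW1/US1/PS0)
  → PA=0x200CE  (2 entries read)
#1 VA=0x1A00535 (w,kernel):
  lvl0: tbl 0x1B, slot 13 ⇒ 0x3D004 (P0/RW0/US1/PS0)
  → PAGE_NOT_PRESENT  (1 entries read)
#2 VA=0x2E1C666 (w,kernel):
  lvl0: tbl 0x1B, slot 23 ⇒ 0x23007 (P1/RW1/US1/PS0)
  lvl1: tbl 0x23, slot 28 ⇒ 0x25007 (P1/RW1/US1/PS0)
  → PA=0x25666  (2 entries read)

Entries read for #1: 1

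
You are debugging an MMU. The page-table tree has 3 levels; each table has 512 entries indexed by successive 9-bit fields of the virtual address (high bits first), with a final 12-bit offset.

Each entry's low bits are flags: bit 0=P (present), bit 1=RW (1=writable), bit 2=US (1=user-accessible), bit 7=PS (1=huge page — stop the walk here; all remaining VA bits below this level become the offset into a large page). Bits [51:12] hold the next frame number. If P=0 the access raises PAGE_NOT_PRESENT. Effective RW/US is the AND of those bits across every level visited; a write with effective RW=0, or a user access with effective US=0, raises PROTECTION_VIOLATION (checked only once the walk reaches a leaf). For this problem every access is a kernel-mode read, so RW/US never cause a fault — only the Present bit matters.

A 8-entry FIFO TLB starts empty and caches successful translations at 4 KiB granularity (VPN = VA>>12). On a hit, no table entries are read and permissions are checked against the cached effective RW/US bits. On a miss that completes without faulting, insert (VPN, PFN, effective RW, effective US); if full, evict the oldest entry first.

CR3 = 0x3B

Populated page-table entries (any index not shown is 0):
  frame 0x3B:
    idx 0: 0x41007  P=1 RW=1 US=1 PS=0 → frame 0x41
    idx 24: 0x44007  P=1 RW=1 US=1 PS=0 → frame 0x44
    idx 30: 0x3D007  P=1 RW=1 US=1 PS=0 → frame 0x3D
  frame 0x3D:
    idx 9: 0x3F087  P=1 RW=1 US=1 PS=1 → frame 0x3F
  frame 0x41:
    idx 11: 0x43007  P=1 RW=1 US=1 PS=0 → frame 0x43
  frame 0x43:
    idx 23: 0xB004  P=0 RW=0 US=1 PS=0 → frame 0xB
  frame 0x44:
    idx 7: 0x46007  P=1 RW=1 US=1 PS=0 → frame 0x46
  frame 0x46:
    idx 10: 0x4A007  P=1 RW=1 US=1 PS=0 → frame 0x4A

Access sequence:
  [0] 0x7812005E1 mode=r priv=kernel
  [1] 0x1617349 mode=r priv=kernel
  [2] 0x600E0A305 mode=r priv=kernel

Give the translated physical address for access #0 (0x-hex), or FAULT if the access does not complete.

Per-access translation:
#0 VA=0x7812005E1 (r,kernel):
  L0 @0x3B[30] → 0x3D007  P=1,RW=1,US=1,PS=0
  L1 @0x3D[9] → 0x3F087  P=1,RW=1,US=1,PS=1
  ✓ 0x3F5E1 (huge @L1)  — 2 lookups
#1 VA=0x1617349 (r,kernel):
  L0 @0x3B[0] → 0x41007  P=1,RW=1,US=1,PS=0
  L1 @0x41[11] → 0x43007  P=1,RW=1,US=1,PS=0
  L2 @0x43[23] → 0xB004  P=0,RW=0,US=1,PS=0
  ⇒ fault: PAGE_NOT_PRESENT  — 3 lookups
#2 VA=0x600E0A305 (r,kernel):
  L0 @0x3B[24] → 0x44007  P=1,RW=1,US=1,PS=0
  L1 @0x44[7] → 0x46007  P=1,RW=1,US=1,PS=0
  L2 @0x46[10] → 0x4A007  P=1,RW=1,US=1,PS=0
  ✓ 0x4A305  — 3 lookups

Access #0 PA: 0x3F5E1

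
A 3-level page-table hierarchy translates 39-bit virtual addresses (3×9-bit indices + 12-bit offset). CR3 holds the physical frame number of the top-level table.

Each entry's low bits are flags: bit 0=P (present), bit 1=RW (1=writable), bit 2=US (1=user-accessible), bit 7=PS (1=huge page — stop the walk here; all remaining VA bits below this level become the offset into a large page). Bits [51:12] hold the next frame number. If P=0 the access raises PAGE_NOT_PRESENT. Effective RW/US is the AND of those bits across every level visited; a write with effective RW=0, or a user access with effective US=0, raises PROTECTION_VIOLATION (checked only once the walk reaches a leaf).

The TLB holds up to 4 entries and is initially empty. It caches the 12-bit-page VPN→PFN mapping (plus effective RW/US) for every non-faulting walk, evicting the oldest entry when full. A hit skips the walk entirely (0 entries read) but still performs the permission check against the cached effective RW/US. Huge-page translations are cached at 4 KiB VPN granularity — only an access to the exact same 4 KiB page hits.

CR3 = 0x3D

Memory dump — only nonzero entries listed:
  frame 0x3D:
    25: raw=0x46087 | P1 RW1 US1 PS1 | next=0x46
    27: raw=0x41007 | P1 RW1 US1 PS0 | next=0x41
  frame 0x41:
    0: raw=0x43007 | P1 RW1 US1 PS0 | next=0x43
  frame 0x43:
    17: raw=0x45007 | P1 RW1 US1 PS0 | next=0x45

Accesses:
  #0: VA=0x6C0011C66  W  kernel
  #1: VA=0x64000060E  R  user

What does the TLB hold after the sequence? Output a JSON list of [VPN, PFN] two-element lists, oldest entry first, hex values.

Trace:
#0 VA=0x6C0011C66 (w,kernel):
  [0] read 0x3D idx=27: raw=0x41007 flags P=1 W=1 U=1 S=0
  [1] read 0x41 idx=0: raw=0x43007 flags P=1 W=1 U=1 S=0
  [2] read 0x43 idx=17: raw=0x45007 flags P=1 W=1 U=1 S=0
  ⇒ phys 0x45C66  [3 reads]
#1 VA=0x64000060E (r,user):
  [0] read 0x3D idx=25: raw=0x46087 flags P=1 W=1 U=1 S=1
  ⇒ phys 0x4660E (huge @L0)  [1 reads]

TLB: [["0x6C0011", "0x45"], ["0x640000", "0x46"]]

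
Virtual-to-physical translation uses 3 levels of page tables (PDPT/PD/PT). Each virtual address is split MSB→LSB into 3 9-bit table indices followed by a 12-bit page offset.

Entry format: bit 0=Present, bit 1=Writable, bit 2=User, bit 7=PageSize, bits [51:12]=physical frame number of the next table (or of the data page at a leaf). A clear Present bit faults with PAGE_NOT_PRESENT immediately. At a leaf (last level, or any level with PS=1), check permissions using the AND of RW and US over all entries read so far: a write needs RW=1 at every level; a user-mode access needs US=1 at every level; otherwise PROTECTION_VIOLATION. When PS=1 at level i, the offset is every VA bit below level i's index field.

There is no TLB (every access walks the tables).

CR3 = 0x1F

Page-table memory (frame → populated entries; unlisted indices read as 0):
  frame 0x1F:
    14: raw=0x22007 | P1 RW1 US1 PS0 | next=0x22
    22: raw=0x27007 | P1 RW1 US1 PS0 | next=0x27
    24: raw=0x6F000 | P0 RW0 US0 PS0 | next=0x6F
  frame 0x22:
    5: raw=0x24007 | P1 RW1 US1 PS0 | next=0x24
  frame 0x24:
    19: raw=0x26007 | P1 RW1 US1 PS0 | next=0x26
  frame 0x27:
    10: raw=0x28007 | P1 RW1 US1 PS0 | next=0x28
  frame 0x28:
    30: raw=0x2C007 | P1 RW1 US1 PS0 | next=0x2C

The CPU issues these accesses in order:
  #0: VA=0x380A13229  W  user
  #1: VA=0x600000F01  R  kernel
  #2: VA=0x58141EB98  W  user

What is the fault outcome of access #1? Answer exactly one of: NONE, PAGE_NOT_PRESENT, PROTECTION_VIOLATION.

Walk each access:
#0 VA=0x380A13229 (w,user):
  [0] read 0x1F idx=14: raw=0x22007 flags P=1 W=1 U=1 S=0
  [1] read 0x22 idx=5: raw=0x24007 flags P=1 W=1 U=1 S=0
  [2] read 0x24 idx=19: raw=0x26007 flags P=1 W=1 U=1 S=0
  ✓ 0x26229  — 3 lookups
#1 VA=0x600000F01 (r,kernel):
  [0] read 0x1F idx=24: raw=0x6F000 flags P=0 W=0 U=0 S=0
  → PAGE_NOT_PRESENT  (1 entries read)
#2 VA=0x58141EB98 (w,user):
  [0] read 0x1F idx=22: raw=0x27007 flags P=1 W=1 U=1 S=0
  [1] read 0x27 idx=10: raw=0x28007 flags P=1 W=1 U=1 S=0
  [2] read 0x28 idx=30: raw=0x2C007 flags P=1 W=1 U=1 S=0
  ✓ 0x2CB98  — 3 lookups

Access #1 fault: PAGE_NOT_PRESENT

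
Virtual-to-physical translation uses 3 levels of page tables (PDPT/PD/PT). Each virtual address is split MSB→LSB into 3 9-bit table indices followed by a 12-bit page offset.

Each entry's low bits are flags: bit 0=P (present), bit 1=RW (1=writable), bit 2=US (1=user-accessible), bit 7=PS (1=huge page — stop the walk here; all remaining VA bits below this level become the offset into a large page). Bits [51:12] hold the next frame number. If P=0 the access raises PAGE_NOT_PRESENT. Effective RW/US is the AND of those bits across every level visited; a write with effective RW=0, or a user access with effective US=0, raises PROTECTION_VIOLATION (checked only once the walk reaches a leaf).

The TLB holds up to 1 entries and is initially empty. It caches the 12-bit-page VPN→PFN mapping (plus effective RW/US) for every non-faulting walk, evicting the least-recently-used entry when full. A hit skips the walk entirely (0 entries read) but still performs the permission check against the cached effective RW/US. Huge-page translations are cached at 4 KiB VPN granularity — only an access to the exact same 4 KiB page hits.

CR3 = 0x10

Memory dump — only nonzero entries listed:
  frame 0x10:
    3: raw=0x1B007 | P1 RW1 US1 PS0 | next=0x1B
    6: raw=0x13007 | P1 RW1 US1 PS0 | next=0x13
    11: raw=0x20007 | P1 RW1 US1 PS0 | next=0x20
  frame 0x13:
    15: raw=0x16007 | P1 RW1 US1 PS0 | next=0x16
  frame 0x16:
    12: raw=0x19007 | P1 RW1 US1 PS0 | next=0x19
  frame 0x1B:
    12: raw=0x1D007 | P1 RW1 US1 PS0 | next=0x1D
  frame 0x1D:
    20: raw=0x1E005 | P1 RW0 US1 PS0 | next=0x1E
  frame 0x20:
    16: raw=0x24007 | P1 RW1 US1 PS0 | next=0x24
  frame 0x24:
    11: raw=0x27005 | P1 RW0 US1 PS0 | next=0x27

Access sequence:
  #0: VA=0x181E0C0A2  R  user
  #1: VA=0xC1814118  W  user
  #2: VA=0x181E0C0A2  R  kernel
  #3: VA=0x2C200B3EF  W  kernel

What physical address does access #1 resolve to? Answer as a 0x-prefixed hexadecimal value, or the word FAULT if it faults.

Per-access translation:
#0 VA=0x181E0C0A2 (r,user):
  lvl0: tbl 0x10, slot 6 ⇒ 0x13007 (P1/RW1/US1/PS0)
  lvl1: tbl 0x13, slot 15 ⇒ 0x16007 (P1/RW1/US1/PS0)
  lvl2: tbl 0x16, slot 12 ⇒ 0x19007 (P1/RW1/US1/PS0)
  → PA=0x190A2  (3 entries read)
#1 VA=0xC1814118 (w,user):
  lvl0: tbl 0x10, slot 3 ⇒ 0x1B007 (P1/RW1/US1/PS0)
  lvl1: tbl 0x1B, slot 12 ⇒ 0x1D007 (P1/RW1/US1/PS0)
  lvl2: tbl 0x1D, slot 20 ⇒ 0x1E005 (P1/RW0/US1/PS0)
  ✗ PROTECTION_VIOLATION  [3 reads]
#2 VA=0x181E0C0A2 (r,kernel):
  TLB hit vpn=0x181E0C → PA=0x190A2
#3 VA=0x2C200B3EF (w,kernel):
  lvl0: tbl 0x10, slot 11 ⇒ 0x20007 (P1/RW1/US1/PS0)
  lvl1: tbl 0x20, slot 16 ⇒ 0x24007 (P1/RW1/US1/PS0)
  lvl2: tbl 0x24, slot 11 ⇒ 0x27005 (P1/RW0/US1/PS0)
  ✗ PROTECTION_VIOLATION  [3 reads]

Access #1 PA: FAULT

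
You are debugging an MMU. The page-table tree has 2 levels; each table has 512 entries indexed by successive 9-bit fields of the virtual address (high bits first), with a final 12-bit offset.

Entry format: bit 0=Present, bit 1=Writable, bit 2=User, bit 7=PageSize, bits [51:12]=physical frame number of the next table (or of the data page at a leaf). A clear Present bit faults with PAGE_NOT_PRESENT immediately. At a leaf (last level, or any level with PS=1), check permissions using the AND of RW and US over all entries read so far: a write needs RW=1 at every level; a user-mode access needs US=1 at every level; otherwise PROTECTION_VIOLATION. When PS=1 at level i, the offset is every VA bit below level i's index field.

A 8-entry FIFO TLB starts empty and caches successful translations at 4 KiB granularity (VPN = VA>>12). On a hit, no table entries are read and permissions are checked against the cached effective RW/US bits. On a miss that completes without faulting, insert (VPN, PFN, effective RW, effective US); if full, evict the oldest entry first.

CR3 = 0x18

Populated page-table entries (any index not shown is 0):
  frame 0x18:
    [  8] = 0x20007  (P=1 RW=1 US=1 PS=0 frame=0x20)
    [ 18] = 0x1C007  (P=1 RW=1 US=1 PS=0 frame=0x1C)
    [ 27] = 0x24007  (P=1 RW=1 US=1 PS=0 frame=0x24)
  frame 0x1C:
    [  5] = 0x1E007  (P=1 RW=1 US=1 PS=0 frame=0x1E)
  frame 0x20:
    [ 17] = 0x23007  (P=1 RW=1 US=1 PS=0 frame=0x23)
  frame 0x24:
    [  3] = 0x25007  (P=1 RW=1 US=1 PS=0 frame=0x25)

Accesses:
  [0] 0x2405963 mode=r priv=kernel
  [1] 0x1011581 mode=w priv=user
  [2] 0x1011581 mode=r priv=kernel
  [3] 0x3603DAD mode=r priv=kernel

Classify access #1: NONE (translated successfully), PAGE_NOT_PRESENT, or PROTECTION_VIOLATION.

Per-access translation:
#0 VA=0x2405963 (r,kernel):
  L0: frame=0x18 idx=18 entry=0x1C007 [P=1 RW=1 US=1 PS=0]
  L1: frame=0x1C idx=5 entry=0x1E007 [P=1 RW=1 US=1 PS=0]
  ⇒ phys 0x1E963  [2 reads]
#1 VA=0x1011581 (w,user):
  L0: frame=0x18 idx=8 entry=0x20007 [P=1 RW=1 US=1 PS=0]
  L1: frame=0x20 idx=17 entry=0x23007 [P=1 RW=1 US=1 PS=0]
  ⇒ phys 0x23581  [2 reads]
#2 VA=0x1011581 (r,kernel):
  TLB hit vpn=0x1011 → PA=0x23581
#3 VA=0x3603DAD (r,kernel):
  L0: frame=0x18 idx=27 entry=0x24007 [P=1 RW=1 US=1 PS=0]
  L1: frame=0x24 idx=3 entry=0x25007 [P=1 RW=1 US=1 PS=0]
  ⇒ phys 0x25DAD  [2 reads]

Access #1 fault: NONE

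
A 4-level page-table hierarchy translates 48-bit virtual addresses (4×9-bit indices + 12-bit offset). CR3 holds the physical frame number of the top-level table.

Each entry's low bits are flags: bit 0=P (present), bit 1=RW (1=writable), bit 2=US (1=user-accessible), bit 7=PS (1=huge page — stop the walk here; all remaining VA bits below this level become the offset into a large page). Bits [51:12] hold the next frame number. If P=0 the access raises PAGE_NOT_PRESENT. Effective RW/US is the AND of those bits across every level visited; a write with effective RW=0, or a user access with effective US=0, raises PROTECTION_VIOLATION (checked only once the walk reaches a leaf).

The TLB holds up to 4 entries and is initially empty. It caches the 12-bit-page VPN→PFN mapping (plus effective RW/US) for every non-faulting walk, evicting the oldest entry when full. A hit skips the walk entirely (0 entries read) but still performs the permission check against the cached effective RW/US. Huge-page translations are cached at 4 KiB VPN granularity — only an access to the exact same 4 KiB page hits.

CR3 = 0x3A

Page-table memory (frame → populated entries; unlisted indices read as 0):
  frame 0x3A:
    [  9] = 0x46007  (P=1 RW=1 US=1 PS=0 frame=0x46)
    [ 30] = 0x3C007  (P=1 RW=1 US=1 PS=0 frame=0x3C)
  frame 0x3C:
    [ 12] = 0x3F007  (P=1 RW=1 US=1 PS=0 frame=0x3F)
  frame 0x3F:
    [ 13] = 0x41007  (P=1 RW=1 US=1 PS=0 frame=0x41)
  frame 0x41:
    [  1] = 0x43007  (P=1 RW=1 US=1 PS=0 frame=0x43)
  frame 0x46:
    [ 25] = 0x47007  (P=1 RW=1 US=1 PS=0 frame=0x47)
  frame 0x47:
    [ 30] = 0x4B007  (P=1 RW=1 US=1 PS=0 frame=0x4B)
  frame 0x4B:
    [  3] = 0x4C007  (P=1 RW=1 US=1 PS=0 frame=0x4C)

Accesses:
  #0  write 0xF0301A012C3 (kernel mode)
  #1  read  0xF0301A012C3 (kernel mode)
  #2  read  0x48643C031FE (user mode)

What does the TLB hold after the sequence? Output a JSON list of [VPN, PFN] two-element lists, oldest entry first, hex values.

Walk each access:
#0 VA=0xF0301A012C3 (w,kernel):
  L0: frame=0x3A idx=30 entry=0x3C007 [P=1 RW=1 US=1 PS=0]
  L1: frame=0x3C idx=12 entry=0x3F007 [P=1 RW=1 US=1 PS=0]
  L2: frame=0x3F idx=13 entry=0x41007 [P=1 RW=1 US=1 PS=0]
  L3: frame=0x41 idx=1 entry=0x43007 [P=1 RW=1 US=1 PS=0]
  → PA=0x432C3  (4 entries read)
#1 VA=0xF0301A012C3 (r,kernel):
  TLB hit vpn=0xF0301A01 → PA=0x432C3
#2 VA=0x48643C031FE (r,user):
  L0: frame=0x3A idx=9 entry=0x46007 [P=1 RW=1 US=1 PS=0]
  L1: frame=0x46 idx=25 entry=0x47007 [P=1 RW=1 US=1 PS=0]
  L2: frame=0x47 idx=30 entry=0x4B007 [P=1 RW=1 US=1 PS=0]
  L3: frame=0x4B idx=3 entry=0x4C007 [P=1 RW=1 US=1 PS=0]
  → PA=0x4C1FE  (4 entries read)

TLB: [["0xF0301A01", "0x43"], ["0x48643C03", "0x4C"]]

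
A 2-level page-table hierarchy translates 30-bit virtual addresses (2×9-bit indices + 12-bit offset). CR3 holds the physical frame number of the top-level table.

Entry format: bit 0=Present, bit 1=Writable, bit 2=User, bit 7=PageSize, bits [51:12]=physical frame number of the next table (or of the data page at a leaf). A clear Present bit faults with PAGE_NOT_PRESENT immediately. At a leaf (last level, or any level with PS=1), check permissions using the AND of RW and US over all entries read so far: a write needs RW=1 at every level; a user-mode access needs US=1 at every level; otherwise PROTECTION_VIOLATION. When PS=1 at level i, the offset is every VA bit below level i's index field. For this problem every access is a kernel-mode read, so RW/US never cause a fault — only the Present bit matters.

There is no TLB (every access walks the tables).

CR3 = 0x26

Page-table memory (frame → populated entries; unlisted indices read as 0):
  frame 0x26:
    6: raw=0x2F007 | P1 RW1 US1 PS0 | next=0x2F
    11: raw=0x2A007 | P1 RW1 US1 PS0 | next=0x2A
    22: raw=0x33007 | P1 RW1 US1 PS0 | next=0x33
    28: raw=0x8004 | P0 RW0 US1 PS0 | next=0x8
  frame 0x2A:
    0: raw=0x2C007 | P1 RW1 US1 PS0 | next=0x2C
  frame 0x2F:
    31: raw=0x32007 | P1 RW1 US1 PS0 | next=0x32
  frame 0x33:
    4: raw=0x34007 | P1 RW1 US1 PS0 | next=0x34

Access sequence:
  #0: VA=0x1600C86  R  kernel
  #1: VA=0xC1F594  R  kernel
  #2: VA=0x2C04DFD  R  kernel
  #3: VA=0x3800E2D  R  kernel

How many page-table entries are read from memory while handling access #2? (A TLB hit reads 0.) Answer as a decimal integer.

Walk each access:
#0 VA=0x1600C86 (r,kernel):
  [0] read 0x26 idx=11: raw=0x2A007 flags P=1 W=1 U=1 S=0
  [1] read 0x2A idx=0: raw=0x2C007 flags P=1 W=1 U=1 S=0
  ⇒ phys 0x2CC86  [2 reads]
#1 VA=0xC1F594 (r,kernel):
  [0] read 0x26 idx=6: raw=0x2F007 flags P=1 W=1 U=1 S=0
  [1] read 0x2F idx=31: raw=0x32007 flags P=1 W=1 U=1 S=0
  ⇒ phys 0x32594  [2 reads]
#2 VA=0x2C04DFD (r,kernel):
  [0] read 0x26 idx=22: raw=0x33007 flags P=1 W=1 U=1 S=0
  [1] read 0x33 idx=4: raw=0x34007 flags P=1 W=1 U=1 S=0
  ⇒ phys 0x34DFD  [2 reads]
#3 VA=0x3800E2D (r,kernel):
  [0] read 0x26 idx=28: raw=0x8004 flags P=0 W=0 U=1 S=0
  ⇒ fault: PAGE_NOT_PRESENT  — 1 lookups

Entries read for #2: 2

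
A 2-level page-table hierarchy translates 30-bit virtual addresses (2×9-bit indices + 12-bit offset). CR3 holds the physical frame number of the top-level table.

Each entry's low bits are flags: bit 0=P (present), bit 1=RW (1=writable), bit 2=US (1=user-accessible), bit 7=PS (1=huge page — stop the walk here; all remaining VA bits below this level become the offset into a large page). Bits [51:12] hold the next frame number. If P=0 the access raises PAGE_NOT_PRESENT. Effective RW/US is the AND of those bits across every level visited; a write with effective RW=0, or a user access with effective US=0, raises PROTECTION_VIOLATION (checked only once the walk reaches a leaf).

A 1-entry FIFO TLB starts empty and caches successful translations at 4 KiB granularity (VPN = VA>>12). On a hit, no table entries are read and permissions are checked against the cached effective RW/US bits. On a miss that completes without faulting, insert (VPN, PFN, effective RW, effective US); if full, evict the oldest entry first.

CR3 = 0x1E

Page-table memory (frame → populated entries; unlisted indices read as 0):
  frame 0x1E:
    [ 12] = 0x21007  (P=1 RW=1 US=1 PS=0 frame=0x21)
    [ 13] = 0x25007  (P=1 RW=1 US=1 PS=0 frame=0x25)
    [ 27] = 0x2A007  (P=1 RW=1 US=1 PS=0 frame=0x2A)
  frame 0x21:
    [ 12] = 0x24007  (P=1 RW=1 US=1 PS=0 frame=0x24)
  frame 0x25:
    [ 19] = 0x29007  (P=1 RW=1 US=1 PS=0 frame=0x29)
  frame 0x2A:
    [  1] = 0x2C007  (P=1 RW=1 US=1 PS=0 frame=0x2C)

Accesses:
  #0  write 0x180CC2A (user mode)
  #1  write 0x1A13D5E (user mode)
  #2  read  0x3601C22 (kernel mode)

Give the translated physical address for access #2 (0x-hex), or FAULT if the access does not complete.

Walk each access:
#0 VA=0x180CC2A (w,user):
  L0: frame=0x1E idx=12 entry=0x21007 [P=1 RW=1 US=1 PS=0]
  L1: frame=0x21 idx=12 entry=0x24007 [P=1 RW=1 US=1 PS=0]
  → PA=0x24C2A  (2 entries read)
#1 VA=0x1A13D5E (w,user):
  L0: frame=0x1E idx=13 entry=0x25007 [P=1 RW=1 US=1 PS=0]
  L1: frame=0x25 idx=19 entry=0x29007 [P=1 RW=1 US=1 PS=0]
  → PA=0x29D5E  (2 entries read)
#2 VA=0x3601C22 (r,kernel):
  L0: frame=0x1E idx=27 entry=0x2A007 [P=1 RW=1 US=1 PS=0]
  L1: frame=0x2A idx=1 entry=0x2C007 [P=1 RW=1 US=1 PS=0]
  → PA=0x2CC22  (2 entries read)

Access #2 PA: 0x2CC22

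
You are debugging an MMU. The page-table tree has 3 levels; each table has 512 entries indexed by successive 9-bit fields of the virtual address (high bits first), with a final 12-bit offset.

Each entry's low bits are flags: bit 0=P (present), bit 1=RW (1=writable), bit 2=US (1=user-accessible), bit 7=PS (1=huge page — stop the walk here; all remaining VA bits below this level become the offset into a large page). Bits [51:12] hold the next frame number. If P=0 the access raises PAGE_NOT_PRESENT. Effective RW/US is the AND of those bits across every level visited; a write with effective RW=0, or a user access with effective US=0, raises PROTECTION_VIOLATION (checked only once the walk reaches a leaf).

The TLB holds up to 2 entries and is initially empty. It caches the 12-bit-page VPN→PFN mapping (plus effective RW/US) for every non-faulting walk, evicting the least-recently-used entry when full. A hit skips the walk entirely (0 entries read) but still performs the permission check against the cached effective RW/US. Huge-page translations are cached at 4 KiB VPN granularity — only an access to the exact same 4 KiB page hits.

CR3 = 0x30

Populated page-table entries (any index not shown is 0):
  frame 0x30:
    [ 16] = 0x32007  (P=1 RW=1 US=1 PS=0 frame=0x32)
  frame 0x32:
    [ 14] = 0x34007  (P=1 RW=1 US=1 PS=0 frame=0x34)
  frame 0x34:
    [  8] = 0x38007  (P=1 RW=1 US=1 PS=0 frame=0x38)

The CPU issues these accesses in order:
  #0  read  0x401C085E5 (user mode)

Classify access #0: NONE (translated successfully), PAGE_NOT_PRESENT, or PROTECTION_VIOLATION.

Trace:
#0 VA=0x401C085E5 (r,user):
  lvl0: tbl 0x30, slot 16 ⇒ 0x32007 (P1/RW1/US1/PS0)
  lvl1: tbl 0x32, slot 14 ⇒ 0x34007 (P1/RW1/US1/PS0)
  lvl2: tbl 0x34, slot 8 ⇒ 0x38007 (P1/RW1/US1/PS0)
  ✓ 0x385E5  — 3 lookups

Access #0 fault: NONE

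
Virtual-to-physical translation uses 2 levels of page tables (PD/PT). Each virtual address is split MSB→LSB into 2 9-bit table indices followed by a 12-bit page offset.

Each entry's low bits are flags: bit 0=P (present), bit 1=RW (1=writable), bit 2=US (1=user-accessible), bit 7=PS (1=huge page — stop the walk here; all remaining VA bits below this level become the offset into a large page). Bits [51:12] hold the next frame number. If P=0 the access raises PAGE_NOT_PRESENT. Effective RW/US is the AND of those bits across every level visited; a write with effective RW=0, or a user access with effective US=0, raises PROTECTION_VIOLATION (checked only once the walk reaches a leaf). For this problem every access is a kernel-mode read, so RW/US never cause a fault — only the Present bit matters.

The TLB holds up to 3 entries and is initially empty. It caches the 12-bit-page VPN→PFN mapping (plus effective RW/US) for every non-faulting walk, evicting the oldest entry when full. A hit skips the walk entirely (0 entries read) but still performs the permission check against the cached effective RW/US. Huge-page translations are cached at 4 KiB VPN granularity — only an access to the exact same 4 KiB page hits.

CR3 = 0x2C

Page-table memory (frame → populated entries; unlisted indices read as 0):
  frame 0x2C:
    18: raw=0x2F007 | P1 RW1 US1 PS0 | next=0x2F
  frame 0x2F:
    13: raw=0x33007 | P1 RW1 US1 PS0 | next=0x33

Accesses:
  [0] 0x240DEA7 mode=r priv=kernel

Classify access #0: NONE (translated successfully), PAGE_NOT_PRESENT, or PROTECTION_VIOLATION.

Trace:
#0 VA=0x240DEA7 (r,kernel):
  lvl0: tbl 0x2C, slot 18 ⇒ 0x2F007 (P1/RW1/US1/PS0)
  lvl1: tbl 0x2F, slot 13 ⇒ 0x33007 (P1/RW1/US1/PS0)
  → PA=0x33EA7  (2 entries read)

Access #0 fault: NONE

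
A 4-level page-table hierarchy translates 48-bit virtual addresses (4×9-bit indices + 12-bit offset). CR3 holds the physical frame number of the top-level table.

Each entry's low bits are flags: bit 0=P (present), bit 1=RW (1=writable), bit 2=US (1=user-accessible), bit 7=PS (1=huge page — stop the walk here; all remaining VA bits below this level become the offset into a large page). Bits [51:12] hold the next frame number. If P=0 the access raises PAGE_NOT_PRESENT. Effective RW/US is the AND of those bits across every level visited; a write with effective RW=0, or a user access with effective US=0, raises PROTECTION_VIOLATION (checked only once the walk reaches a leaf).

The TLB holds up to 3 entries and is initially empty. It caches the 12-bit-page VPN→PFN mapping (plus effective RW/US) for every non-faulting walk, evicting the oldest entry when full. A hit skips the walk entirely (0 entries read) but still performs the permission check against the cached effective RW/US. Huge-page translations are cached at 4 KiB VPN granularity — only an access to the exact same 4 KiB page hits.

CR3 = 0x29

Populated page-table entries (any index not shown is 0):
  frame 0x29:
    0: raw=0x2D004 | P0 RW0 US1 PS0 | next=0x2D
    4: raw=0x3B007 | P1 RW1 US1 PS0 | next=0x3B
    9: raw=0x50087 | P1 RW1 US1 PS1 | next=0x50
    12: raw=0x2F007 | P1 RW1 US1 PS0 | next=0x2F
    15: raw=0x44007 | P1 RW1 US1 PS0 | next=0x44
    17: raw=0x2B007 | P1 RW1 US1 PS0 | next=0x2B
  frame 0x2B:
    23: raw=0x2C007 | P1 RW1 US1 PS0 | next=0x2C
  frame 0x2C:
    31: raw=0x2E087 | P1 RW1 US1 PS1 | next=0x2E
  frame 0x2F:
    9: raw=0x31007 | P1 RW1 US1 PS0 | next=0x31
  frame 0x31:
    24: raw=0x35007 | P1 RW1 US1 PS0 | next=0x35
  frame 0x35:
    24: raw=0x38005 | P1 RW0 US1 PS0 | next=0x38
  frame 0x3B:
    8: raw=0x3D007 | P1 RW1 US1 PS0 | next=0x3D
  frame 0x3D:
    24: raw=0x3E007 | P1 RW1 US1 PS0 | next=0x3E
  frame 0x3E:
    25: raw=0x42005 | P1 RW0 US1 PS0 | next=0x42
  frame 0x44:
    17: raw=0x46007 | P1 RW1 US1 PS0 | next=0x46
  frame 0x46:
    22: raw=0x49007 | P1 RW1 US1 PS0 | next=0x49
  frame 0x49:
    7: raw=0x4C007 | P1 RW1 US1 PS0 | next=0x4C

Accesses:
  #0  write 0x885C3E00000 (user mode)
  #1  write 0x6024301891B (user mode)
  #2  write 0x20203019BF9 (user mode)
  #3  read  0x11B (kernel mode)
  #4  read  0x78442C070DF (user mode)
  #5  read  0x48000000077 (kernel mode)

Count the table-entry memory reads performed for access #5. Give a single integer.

Per-access translation:
#0 VA=0x885C3E00000 (w,user):
  L0: frame=0x29 idx=17 entry=0x2B007 [P=1 RW=1 US=1 PS=0]
  L1: frame=0x2B idx=23 entry=0x2C007 [P=1 RW=1 US=1 PS=0]
  L2: frame=0x2C idx=31 entry=0x2E087 [P=1 RW=1 US=1 PS=1]
  ✓ 0x2E000 (huge @L2)  — 3 lookups
#1 VA=0x6024301891B (w,user):
  L0: frame=0x29 idx=12 entry=0x2F007 [P=1 RW=1 US=1 PS=0]
  L1: frame=0x2F idx=9 entry=0x31007 [P=1 RW=1 US=1 PS=0]
  L2: frame=0x31 idx=24 entry=0x35007 [P=1 RW=1 US=1 PS=0]
  L3: frame=0x35 idx=24 entry=0x38005 [P=1 RW=0 US=1 PS=0]
  ⇒ fault: PROTECTION_VIOLATION  — 4 lookups
#2 VA=0x20203019BF9 (w,user):
  L0: frame=0x29 idx=4 entry=0x3B007 [P=1 RW=1 US=1 PS=0]
  L1: frame=0x3B idx=8 entry=0x3D007 [P=1 RW=1 US=1 PS=0]
  L2: frame=0x3D idx=24 entry=0x3E007 [P=1 RW=1 US=1 PS=0]
  L3: frame=0x3E idx=25 entry=0x42005 [P=1 RW=0 US=1 PS=0]
  ⇒ fault: PROTECTION_VIOLATION  — 4 lookups
#3 VA=0x11B (r,kernel):
  L0: frame=0x29 idx=0 entry=0x2D004 [P=0 RW=0 US=1 PS=0]
  ⇒ fault: PAGE_NOT_PRESENT  — 1 lookups
#4 VA=0x78442C070DF (r,user):
  L0: frame=0x29 idx=15 entry=0x44007 [P=1 RW=1 US=1 PS=0]
  L1: frame=0x44 idx=17 entry=0x46007 [P=1 RW=1 US=1 PS=0]
  L2: frame=0x46 idx=22 entry=0x49007 [P=1 RW=1 US=1 PS=0]
  L3: frame=0x49 idx=7 entry=0x4C007 [P=1 RW=1 US=1 PS=0]
  ✓ 0x4C0DF  — 4 lookups
#5 VA=0x48000000077 (r,kernel):
  L0: frame=0x29 idx=9 entry=0x50087 [P=1 RW=1 US=1 PS=1]
  ✓ 0x50077 (huge @L0)  — 1 lookups

Entries read for #5: 1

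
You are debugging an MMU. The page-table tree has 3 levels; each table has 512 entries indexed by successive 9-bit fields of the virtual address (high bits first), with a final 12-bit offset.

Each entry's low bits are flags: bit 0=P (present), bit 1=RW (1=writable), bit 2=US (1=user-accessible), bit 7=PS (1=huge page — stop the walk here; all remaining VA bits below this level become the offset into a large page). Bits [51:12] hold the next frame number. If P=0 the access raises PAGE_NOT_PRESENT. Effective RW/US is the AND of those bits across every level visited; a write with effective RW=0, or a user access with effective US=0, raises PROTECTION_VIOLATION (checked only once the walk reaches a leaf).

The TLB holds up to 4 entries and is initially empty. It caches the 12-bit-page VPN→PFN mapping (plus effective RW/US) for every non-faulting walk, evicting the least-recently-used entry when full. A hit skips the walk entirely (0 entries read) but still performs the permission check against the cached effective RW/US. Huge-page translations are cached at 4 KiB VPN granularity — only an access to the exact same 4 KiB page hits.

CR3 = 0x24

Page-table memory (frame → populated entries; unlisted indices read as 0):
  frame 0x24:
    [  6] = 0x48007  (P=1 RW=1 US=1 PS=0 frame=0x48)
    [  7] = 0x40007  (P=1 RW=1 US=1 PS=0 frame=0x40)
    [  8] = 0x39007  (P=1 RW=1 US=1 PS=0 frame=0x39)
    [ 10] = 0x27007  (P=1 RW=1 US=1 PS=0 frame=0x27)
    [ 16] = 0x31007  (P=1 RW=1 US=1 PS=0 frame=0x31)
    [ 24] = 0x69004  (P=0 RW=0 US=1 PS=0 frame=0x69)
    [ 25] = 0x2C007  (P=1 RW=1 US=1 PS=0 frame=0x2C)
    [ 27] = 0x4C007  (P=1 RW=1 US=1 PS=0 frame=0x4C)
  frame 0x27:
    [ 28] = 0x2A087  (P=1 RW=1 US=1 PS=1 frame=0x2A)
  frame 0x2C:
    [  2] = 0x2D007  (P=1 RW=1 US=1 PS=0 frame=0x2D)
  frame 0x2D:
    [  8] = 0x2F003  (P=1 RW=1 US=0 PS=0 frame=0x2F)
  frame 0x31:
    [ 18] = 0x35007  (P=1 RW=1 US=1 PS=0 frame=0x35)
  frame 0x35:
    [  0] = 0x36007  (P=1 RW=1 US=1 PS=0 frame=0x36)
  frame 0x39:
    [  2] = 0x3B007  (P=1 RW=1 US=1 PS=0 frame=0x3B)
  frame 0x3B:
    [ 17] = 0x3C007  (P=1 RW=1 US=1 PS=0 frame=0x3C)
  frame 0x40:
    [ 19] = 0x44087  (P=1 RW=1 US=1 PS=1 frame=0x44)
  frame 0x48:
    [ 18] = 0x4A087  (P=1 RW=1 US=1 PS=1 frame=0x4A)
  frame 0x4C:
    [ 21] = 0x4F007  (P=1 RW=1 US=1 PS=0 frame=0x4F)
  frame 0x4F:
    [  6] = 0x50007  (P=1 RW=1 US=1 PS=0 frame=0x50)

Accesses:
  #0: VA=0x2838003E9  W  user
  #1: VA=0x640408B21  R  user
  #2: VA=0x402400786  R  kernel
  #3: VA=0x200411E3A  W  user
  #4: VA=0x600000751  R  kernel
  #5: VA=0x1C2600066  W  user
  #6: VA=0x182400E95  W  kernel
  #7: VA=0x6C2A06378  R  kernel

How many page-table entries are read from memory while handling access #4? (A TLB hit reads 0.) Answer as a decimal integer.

Walk each access:
#0 VA=0x2838003E9 (w,user):
  L0 @0x24[10] → 0x27007  P=1,RW=1,US=1,PS=0
  L1 @0x27[28] → 0x2A087  P=1,RW=1,US=1,PS=1
  → PA=0x2A3E9 (huge @L1)  (2 entries read)
#1 VA=0x640408B21 (r,user):
  L0 @0x24[25] → 0x2C007  P=1,RW=1,US=1,PS=0
  L1 @0x2C[2] → 0x2D007  P=1,RW=1,US=1,PS=0
  L2 @0x2D[8] → 0x2F003  P=1,RW=1,US=0,PS=0
  ⇒ fault: PROTECTION_VIOLATION  — 3 lookups
#2 VA=0x402400786 (r,kernel):
  L0 @0x24[16] → 0x31007  P=1,RW=1,US=1,PS=0
  L1 @0x31[18] → 0x35007  P=1,RW=1,US=1,PS=0
  L2 @0x35[0] → 0x36007  P=1,RW=1,US=1,PS=0
  → PA=0x36786  (3 entries read)
#3 VA=0x200411E3A (w,user):
  L0 @0x24[8] → 0x39007  P=1,RW=1,US=1,PS=0
  L1 @0x39[2] → 0x3B007  P=1,RW=1,US=1,PS=0
  L2 @0x3B[17] → 0x3C007  P=1,RW=1,US=1,PS=0
  → PA=0x3CE3A  (3 entries read)
#4 VA=0x600000751 (r,kernel):
  L0 @0x24[24] → 0x69004  P=0,RW=0,US=1,PS=0
  ⇒ fault: PAGE_NOT_PRESENT  — 1 lookups
#5 VA=0x1C2600066 (w,user):
  L0 @0x24[7] → 0x40007  P=1,RW=1,US=1,PS=0
  L1 @0x40[19] → 0x44087  P=1,RW=1,US=1,PS=1
  → PA=0x44066 (huge @L1)  (2 entries read)
#6 VA=0x182400E95 (w,kernel):
  L0 @0x24[6] → 0x48007  P=1,RW=1,US=1,PS=0
  L1 @0x48[18] → 0x4A087  P=1,RW=1,US=1,PS=1
  → PA=0x4AE95 (huge @L1)  (2 entries read)
#7 VA=0x6C2A06378 (r,kernel):
  L0 @0x24[27] → 0x4C007  P=1,RW=1,US=1,PS=0
  L1 @0x4C[21] → 0x4F007  P=1,RW=1,US=1,PS=0
  L2 @0x4F[6] → 0x50007  P=1,RW=1,US=1,PS=0
  → PA=0x50378  (3 entries read)

Entries read for #4: 1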